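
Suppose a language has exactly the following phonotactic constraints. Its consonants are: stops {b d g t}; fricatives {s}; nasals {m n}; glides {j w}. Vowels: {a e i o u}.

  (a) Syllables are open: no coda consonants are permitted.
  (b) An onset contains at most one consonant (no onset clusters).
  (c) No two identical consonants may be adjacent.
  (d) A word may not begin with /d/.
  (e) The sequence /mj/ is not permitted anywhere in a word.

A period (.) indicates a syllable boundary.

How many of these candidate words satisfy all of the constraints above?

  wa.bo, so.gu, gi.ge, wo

4

wa.bo — σ1 onset /w/, coda /∅/ ok; σ2 onset /b/, coda /∅/ ok → permitted
so.gu — σ1 onset /s/, coda /∅/ ok; σ2 onset /g/, coda /∅/ ok → permitted
gi.ge — σ1 onset /g/, coda /∅/ ok; σ2 onset /g/, coda /∅/ ok → permitted
wo — σ1 onset /w/, coda /∅/ ok → permitted
Permitted: wa.bo, so.gu, gi.ge, wo → 4.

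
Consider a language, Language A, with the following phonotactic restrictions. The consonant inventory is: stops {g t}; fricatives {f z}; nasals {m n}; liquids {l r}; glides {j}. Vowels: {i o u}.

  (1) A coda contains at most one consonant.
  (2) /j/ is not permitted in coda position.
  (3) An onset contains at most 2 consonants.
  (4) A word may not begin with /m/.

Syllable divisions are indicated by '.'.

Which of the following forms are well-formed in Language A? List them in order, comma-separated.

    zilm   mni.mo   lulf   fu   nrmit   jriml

zilm — violates constraint 1: syllable 1 coda /lm/ has 2 consonants (> 1) → ill-formed
mni.mo — violates constraint 4: word begins with /m/ → ill-formed
lulf — violates constraint 1: syllable 1 coda /lf/ has 2 consonants (> 1) → ill-formed
fu — σ1 onset /f/, coda /∅/ ok → well-formed
nrmit — violates constraint 3: syllable 1 onset /nrm/ has 3 consonants (> 2) → ill-formed
jriml — violates constraint 1: syllable 1 coda /ml/ has 2 consonants (> 1) → ill-formed

fu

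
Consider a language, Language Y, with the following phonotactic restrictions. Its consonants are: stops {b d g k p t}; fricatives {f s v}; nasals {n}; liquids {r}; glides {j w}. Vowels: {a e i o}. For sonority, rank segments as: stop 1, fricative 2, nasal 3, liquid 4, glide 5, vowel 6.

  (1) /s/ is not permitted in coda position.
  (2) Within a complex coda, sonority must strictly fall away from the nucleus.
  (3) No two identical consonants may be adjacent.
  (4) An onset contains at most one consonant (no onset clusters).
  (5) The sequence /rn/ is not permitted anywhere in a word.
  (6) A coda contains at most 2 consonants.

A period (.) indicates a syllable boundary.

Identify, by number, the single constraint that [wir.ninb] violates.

5

[wir.ninb]: contains banned sequence /rn/.
This is a violation of constraint 5: "The sequence /rn/ is not permitted anywhere in a word."
The remaining constraints (1, 2, 3, 4, 6) are satisfied.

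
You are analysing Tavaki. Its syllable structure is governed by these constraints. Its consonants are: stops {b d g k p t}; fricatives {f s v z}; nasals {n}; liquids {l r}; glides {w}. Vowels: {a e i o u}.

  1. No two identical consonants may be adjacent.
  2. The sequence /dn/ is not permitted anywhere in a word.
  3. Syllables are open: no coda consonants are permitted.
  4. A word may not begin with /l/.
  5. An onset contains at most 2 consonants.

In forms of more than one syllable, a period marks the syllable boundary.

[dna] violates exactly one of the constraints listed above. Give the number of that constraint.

[dna]: contains banned sequence /dn/.
This is a violation of constraint 2: "The sequence /dn/ is not permitted anywhere in a word."
The remaining constraints (1, 3, 4, 5) are satisfied.

2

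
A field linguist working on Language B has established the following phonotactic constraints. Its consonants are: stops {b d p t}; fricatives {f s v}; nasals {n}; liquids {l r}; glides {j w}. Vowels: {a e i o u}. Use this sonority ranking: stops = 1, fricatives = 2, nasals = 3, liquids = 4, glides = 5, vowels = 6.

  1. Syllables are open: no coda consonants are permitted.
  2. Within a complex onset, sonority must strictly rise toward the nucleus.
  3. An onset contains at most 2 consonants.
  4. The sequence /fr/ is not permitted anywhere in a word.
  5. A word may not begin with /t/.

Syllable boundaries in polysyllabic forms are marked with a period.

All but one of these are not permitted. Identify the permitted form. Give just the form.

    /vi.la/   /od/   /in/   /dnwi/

/vi.la/

/vi.la/ — σ1 onset /v/, coda /∅/ ok; σ2 onset /l/, coda /∅/ ok → permitted
/od/ — violates constraint 1: syllable 1 coda /d/ has 1 consonant (> 0) → not permitted
/in/ — violates constraint 1: syllable 1 coda /n/ has 1 consonant (> 0) → not permitted
/dnwi/ — violates constraint 3: syllable 1 onset /dnw/ has 3 consonants (> 2) → not permitted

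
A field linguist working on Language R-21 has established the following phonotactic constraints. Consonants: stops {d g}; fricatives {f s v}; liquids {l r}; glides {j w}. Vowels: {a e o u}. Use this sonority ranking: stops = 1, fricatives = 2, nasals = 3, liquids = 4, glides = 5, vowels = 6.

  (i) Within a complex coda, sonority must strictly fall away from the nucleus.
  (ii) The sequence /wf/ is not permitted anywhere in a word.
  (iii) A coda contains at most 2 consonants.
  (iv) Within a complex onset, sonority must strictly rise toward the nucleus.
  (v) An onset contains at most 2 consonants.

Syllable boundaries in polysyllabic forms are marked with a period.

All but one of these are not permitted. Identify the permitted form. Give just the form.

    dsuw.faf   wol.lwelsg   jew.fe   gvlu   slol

slol

dsuw.faf — violates constraint (ii): contains banned sequence /wf/ → not permitted
wol.lwelsg — violates constraint (iii): syllable 2 coda /lsg/ has 3 consonants (> 2) → not permitted
jew.fe — violates constraint (ii): contains banned sequence /wf/ → not permitted
gvlu — violates constraint (v): syllable 1 onset /gvl/ has 3 consonants (> 2) → not permitted
slol — σ1 onset /sl/ (2→4 rises), coda /l/ ok → permitted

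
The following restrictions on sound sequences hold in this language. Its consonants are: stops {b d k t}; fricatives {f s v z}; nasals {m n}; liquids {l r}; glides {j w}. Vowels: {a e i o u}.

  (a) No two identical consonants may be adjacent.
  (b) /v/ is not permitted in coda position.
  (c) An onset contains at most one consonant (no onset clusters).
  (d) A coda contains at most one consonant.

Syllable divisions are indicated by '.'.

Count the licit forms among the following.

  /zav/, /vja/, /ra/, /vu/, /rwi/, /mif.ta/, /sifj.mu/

3

/zav/ — violates constraint (b): syllable 1 coda contains /v/ → illicit
/vja/ — violates constraint (c): syllable 1 onset /vj/ has 2 consonants (> 1) → illicit
/ra/ — σ1 onset /r/, coda /∅/ ok → licit
/vu/ — σ1 onset /v/, coda /∅/ ok → licit
/rwi/ — violates constraint (c): syllable 1 onset /rw/ has 2 consonants (> 1) → illicit
/mif.ta/ — σ1 onset /m/, coda /f/ ok; σ2 onset /t/, coda /∅/ ok → licit
/sifj.mu/ — violates constraint (d): syllable 1 coda /fj/ has 2 consonants (> 1) → illicit
Licit: /ra/, /vu/, /mif.ta/ → 3.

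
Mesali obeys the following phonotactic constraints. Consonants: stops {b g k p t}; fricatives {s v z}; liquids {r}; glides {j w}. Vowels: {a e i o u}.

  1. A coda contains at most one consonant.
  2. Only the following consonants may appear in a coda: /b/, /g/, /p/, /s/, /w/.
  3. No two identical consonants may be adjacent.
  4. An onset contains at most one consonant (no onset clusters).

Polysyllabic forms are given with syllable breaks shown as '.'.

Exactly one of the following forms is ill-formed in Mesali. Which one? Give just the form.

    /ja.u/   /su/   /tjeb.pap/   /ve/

/tjeb.pap/

/ja.u/ — σ1 onset /j/, coda /∅/ ok; σ2 onset /∅/, coda /∅/ ok → well-formed
/su/ — σ1 onset /s/, coda /∅/ ok → well-formed
/tjeb.pap/ — violates constraint 4: syllable 1 onset /tj/ has 2 consonants (> 1) → ill-formed
/ve/ — σ1 onset /v/, coda /∅/ ok → well-formed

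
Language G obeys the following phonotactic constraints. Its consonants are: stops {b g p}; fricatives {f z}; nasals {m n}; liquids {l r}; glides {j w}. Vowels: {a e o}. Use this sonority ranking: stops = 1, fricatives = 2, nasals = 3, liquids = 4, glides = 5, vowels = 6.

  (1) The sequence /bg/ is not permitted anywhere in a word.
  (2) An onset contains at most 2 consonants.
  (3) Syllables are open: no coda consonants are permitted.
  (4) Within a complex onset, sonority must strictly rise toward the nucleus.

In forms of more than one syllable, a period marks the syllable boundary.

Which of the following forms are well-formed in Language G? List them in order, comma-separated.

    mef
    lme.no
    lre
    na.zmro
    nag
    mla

mla

mef — violates constraint 3: syllable 1 coda /f/ has 1 consonant (> 0) → ill-formed
lme.no — violates constraint 4: syllable 1 onset /lm/: /l/ (liquid, 4) → /m/ (nasal, 3) does not rise → ill-formed
lre — violates constraint 4: syllable 1 onset /lr/: /l/ (liquid, 4) → /r/ (liquid, 4) does not rise → ill-formed
na.zmro — violates constraint 2: syllable 2 onset /zmr/ has 3 consonants (> 2) → ill-formed
nag — violates constraint 3: syllable 1 coda /g/ has 1 consonant (> 0) → ill-formed
mla — σ1 onset /ml/ (3→4 rises), coda /∅/ ok → well-formed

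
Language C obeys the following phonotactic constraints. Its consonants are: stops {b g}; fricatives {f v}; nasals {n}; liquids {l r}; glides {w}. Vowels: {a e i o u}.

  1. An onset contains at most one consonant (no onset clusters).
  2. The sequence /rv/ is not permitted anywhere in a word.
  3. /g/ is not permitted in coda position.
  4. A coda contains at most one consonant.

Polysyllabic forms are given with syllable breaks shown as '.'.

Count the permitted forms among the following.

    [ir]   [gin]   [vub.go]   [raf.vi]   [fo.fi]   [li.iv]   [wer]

7

[ir] — σ1 onset /∅/, coda /r/ ok → permitted
[gin] — σ1 onset /g/, coda /n/ ok → permitted
[vub.go] — σ1 onset /v/, coda /b/ ok; σ2 onset /g/, coda /∅/ ok → permitted
[raf.vi] — σ1 onset /r/, coda /f/ ok; σ2 onset /v/, coda /∅/ ok → permitted
[fo.fi] — σ1 onset /f/, coda /∅/ ok; σ2 onset /f/, coda /∅/ ok → permitted
[li.iv] — σ1 onset /l/, coda /∅/ ok; σ2 onset /∅/, coda /v/ ok → permitted
[wer] — σ1 onset /w/, coda /r/ ok → permitted
Permitted: [ir], [gin], [vub.go], [raf.vi], [fo.fi], [li.iv], [wer] → 7.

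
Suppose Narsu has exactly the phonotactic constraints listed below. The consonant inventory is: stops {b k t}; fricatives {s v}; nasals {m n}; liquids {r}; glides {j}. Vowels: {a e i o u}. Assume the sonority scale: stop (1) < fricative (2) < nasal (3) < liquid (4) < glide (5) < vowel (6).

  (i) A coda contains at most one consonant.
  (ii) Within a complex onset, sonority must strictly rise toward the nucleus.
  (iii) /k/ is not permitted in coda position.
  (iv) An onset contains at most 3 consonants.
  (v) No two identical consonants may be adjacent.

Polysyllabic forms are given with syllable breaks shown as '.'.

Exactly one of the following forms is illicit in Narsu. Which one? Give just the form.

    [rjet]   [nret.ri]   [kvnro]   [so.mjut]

[kvnro]

[rjet] — σ1 onset /rj/ (4→5 rises), coda /t/ ok → licit
[nret.ri] — σ1 onset /nr/ (3→4 rises), coda /t/ ok; σ2 onset /r/, coda /∅/ ok → licit
[kvnro] — violates constraint (iv): syllable 1 onset /kvnr/ has 4 consonants (> 3) → illicit
[so.mjut] — σ1 onset /s/, coda /∅/ ok; σ2 onset /mj/ (3→5 rises), coda /t/ ok → licit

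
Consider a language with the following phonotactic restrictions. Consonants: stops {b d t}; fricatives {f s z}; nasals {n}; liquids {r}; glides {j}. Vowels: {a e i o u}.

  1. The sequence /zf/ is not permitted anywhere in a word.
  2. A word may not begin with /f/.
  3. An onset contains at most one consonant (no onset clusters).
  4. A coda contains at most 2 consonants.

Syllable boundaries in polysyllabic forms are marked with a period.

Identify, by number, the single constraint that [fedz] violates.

[fedz]: word begins with /f/.
This is a violation of constraint 2: "A word may not begin with /f/."
The remaining constraints (1, 3, 4) are satisfied.

2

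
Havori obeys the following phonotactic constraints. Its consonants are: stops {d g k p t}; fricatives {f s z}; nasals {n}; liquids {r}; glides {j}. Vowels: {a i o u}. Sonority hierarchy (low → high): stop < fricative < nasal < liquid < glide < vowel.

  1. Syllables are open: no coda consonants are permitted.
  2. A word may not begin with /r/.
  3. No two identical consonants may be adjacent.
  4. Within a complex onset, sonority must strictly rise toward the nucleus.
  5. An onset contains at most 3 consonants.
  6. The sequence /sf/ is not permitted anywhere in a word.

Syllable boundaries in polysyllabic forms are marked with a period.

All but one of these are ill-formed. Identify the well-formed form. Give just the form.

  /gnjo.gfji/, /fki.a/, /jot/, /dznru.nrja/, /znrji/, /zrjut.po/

/gnjo.gfji/ — σ1 onset /gnj/ (1→3→5 rises), coda /∅/ ok; σ2 onset /gfj/ (1→2→5 rises), coda /∅/ ok → well-formed
/fki.a/ — violates constraint 4: syllable 1 onset /fk/: /f/ (fricative, 2) → /k/ (stop, 1) does not rise → ill-formed
/jot/ — violates constraint 1: syllable 1 coda /t/ has 1 consonant (> 0) → ill-formed
/dznru.nrja/ — violates constraint 5: syllable 1 onset /dznr/ has 4 consonants (> 3) → ill-formed
/znrji/ — violates constraint 5: syllable 1 onset /znrj/ has 4 consonants (> 3) → ill-formed
/zrjut.po/ — violates constraint 1: syllable 1 coda /t/ has 1 consonant (> 0) → ill-formed

/gnjo.gfji/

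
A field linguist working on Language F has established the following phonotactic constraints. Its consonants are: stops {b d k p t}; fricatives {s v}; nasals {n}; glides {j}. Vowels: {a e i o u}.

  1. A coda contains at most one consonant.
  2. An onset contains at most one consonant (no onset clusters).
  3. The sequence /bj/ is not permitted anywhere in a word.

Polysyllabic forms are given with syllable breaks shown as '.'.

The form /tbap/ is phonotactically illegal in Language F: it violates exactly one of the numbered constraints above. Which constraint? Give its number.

/tbap/: syllable 1 onset /tb/ has 2 consonants (> 1).
This is a violation of constraint 2: "An onset contains at most one consonant (no onset clusters)."
The remaining constraints (1, 3) are satisfied.

2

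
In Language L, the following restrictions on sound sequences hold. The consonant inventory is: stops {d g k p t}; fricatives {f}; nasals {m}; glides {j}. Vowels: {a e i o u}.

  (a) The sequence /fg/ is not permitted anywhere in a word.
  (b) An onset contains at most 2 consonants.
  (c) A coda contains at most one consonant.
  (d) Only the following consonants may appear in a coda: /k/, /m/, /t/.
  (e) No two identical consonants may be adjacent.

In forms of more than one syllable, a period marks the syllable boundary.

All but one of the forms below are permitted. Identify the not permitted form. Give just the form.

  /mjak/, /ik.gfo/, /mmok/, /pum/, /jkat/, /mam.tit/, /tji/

/mjak/ — σ1 onset /mj/ (2C), coda /k/ ok → permitted
/ik.gfo/ — σ1 onset /∅/, coda /k/ ok; σ2 onset /gf/ (2C), coda /∅/ ok → permitted
/mmok/ — violates constraint (e): adjacent identical consonants /mm/ → not permitted
/pum/ — σ1 onset /p/, coda /m/ ok → permitted
/jkat/ — σ1 onset /jk/ (2C), coda /t/ ok → permitted
/mam.tit/ — σ1 onset /m/, coda /m/ ok; σ2 onset /t/, coda /t/ ok → permitted
/tji/ — σ1 onset /tj/ (2C), coda /∅/ ok → permitted

/mmok/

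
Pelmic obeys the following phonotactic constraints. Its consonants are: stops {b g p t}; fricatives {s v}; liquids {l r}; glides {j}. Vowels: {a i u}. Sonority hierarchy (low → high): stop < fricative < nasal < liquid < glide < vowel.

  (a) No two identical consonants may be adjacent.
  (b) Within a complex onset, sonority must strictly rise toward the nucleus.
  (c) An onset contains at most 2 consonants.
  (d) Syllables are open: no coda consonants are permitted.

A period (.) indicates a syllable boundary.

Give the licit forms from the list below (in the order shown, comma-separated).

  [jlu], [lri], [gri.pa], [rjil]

[gri.pa]

[jlu] — violates constraint (b): syllable 1 onset /jl/: /j/ (glide, 5) → /l/ (liquid, 4) does not rise → illicit
[lri] — violates constraint (b): syllable 1 onset /lr/: /l/ (liquid, 4) → /r/ (liquid, 4) does not rise → illicit
[gri.pa] — σ1 onset /gr/ (1→4 rises), coda /∅/ ok; σ2 onset /p/, coda /∅/ ok → licit
[rjil] — violates constraint (d): syllable 1 coda /l/ has 1 consonant (> 0) → illicit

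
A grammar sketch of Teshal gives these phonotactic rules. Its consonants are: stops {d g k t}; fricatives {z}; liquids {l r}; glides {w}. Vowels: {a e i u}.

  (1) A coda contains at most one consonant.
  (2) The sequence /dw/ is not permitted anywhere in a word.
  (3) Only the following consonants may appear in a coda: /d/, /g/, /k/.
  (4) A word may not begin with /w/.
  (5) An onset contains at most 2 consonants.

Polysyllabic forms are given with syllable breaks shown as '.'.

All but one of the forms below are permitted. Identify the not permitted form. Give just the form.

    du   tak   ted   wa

wa

du — σ1 onset /d/, coda /∅/ ok → permitted
tak — σ1 onset /t/, coda /k/ ok → permitted
ted — σ1 onset /t/, coda /d/ ok → permitted
wa — violates constraint 4: word begins with /w/ → not permitted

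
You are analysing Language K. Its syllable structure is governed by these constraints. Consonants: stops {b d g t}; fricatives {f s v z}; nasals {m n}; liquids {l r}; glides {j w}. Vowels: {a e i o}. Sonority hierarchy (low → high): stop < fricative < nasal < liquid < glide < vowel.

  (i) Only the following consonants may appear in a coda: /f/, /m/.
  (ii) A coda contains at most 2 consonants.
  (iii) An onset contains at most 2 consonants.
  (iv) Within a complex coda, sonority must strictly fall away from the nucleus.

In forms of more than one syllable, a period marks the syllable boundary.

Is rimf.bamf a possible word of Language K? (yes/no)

rimf.bamf — σ1 onset /r/, coda /mf/ (3→2 falls) ok; σ2 onset /b/, coda /mf/ (3→2 falls) ok → phonotactically legal

yes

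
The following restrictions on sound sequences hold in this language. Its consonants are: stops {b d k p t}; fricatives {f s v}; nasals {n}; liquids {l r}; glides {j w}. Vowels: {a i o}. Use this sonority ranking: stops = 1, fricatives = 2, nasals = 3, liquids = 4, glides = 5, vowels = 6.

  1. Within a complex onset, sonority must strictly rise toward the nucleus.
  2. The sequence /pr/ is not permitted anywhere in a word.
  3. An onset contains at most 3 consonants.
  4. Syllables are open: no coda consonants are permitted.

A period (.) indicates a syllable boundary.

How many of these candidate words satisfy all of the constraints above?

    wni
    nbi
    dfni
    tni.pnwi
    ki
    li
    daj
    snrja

4

wni — violates constraint 1: syllable 1 onset /wn/: /w/ (glide, 5) → /n/ (nasal, 3) does not rise → ill-formed
nbi — violates constraint 1: syllable 1 onset /nb/: /n/ (nasal, 3) → /b/ (stop, 1) does not rise → ill-formed
dfni — σ1 onset /dfn/ (1→2→3 rises), coda /∅/ ok → well-formed
tni.pnwi — σ1 onset /tn/ (1→3 rises), coda /∅/ ok; σ2 onset /pnw/ (1→3→5 rises), coda /∅/ ok → well-formed
ki — σ1 onset /k/, coda /∅/ ok → well-formed
li — σ1 onset /l/, coda /∅/ ok → well-formed
daj — violates constraint 4: syllable 1 coda /j/ has 1 consonant (> 0) → ill-formed
snrja — violates constraint 3: syllable 1 onset /snrj/ has 4 consonants (> 3) → ill-formed
Well-formed: dfni, tni.pnwi, ki, li → 4.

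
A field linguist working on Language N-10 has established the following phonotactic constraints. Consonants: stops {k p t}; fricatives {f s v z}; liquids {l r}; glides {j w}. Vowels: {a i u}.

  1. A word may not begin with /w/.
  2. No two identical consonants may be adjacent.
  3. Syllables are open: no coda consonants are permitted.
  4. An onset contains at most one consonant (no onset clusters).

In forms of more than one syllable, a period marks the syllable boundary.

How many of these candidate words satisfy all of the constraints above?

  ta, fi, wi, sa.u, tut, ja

ta — σ1 onset /t/, coda /∅/ ok → phonotactically legal
fi — σ1 onset /f/, coda /∅/ ok → phonotactically legal
wi — violates constraint 1: word begins with /w/ → phonotactically illegal
sa.u — σ1 onset /s/, coda /∅/ ok; σ2 onset /∅/, coda /∅/ ok → phonotactically legal
tut — violates constraint 3: syllable 1 coda /t/ has 1 consonant (> 0) → phonotactically illegal
ja — σ1 onset /j/, coda /∅/ ok → phonotactically legal
Phonotactically legal: ta, fi, sa.u, ja → 4.

4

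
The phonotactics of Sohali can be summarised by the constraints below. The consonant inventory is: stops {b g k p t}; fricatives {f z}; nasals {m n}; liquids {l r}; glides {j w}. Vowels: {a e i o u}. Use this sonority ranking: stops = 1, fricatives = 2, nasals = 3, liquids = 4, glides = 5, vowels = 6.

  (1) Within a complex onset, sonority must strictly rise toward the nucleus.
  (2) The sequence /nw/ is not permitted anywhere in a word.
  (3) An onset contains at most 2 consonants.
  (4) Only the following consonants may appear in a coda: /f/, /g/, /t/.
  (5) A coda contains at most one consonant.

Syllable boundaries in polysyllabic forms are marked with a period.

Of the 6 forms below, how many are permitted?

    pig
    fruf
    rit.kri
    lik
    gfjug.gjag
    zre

4

pig — σ1 onset /p/, coda /g/ ok → permitted
fruf — σ1 onset /fr/ (2→4 rises), coda /f/ ok → permitted
rit.kri — σ1 onset /r/, coda /t/ ok; σ2 onset /kr/ (1→4 rises), coda /∅/ ok → permitted
lik — violates constraint 4: syllable 1 coda contains /k/, which is not a licensed coda consonant → not permitted
gfjug.gjag — violates constraint 3: syllable 1 onset /gfj/ has 3 consonants (> 2) → not permitted
zre — σ1 onset /zr/ (2→4 rises), coda /∅/ ok → permitted
Permitted: pig, fruf, rit.kri, zre → 4.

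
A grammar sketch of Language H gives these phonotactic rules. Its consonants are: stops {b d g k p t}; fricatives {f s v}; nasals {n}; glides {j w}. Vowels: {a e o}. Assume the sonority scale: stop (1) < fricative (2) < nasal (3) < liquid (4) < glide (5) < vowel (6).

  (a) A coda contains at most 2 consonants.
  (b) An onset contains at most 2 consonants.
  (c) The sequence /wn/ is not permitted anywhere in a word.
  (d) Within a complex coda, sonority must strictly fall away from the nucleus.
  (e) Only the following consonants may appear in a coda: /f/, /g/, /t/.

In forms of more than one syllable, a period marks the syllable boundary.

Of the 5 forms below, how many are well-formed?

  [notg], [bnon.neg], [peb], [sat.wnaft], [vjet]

[notg] — violates constraint (d): syllable 1 coda /tg/: /t/ (stop, 1) → /g/ (stop, 1) does not fall → ill-formed
[bnon.neg] — violates constraint (e): syllable 1 coda contains /n/, which is not a licensed coda consonant → ill-formed
[peb] — violates constraint (e): syllable 1 coda contains /b/, which is not a licensed coda consonant → ill-formed
[sat.wnaft] — violates constraint (c): contains banned sequence /wn/ → ill-formed
[vjet] — σ1 onset /vj/ (2C), coda /t/ ok → well-formed
Well-formed: [vjet] → 1.

1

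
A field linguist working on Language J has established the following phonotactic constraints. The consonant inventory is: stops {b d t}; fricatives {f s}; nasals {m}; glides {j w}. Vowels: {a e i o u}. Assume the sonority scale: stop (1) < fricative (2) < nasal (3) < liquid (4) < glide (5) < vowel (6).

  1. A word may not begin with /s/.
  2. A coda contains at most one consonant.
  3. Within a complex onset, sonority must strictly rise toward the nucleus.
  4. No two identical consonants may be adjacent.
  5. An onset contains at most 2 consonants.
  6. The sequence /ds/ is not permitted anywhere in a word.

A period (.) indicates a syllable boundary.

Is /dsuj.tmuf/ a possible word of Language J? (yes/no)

no

/dsuj.tmuf/ — violates constraint 6: contains banned sequence /ds/ → illicit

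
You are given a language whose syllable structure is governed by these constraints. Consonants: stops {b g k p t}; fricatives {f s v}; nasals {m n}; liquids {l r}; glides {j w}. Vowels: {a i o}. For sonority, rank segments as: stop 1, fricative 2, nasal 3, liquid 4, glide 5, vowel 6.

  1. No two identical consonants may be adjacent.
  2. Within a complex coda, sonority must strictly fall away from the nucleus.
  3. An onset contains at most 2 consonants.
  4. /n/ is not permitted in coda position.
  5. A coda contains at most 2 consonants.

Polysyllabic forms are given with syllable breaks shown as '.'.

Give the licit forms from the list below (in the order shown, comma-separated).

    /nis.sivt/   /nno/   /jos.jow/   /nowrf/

/jos.jow/

/nis.sivt/ — violates constraint 1: adjacent identical consonants /ss/ → illicit
/nno/ — violates constraint 1: adjacent identical consonants /nn/ → illicit
/jos.jow/ — σ1 onset /j/, coda /s/ ok; σ2 onset /j/, coda /w/ ok → licit
/nowrf/ — violates constraint 5: syllable 1 coda /wrf/ has 3 consonants (> 2) → illicit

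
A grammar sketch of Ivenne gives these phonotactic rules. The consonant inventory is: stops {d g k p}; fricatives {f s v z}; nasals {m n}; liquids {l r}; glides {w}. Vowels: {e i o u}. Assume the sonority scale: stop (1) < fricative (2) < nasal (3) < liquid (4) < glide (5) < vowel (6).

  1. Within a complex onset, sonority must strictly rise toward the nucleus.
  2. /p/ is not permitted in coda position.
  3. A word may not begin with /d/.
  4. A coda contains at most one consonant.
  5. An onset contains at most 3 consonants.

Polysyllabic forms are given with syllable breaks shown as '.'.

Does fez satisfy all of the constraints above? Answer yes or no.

yes

fez — σ1 onset /f/, coda /z/ ok → licit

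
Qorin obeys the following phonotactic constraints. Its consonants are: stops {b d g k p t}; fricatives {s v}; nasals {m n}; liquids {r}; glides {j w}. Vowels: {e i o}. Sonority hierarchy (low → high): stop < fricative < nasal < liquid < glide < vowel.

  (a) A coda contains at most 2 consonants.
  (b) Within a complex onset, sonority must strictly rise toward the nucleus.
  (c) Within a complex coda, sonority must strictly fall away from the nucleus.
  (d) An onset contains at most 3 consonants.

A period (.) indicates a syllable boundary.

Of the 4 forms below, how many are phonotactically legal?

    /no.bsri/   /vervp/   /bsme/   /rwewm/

/no.bsri/ — σ1 onset /n/, coda /∅/ ok; σ2 onset /bsr/ (1→2→4 rises), coda /∅/ ok → phonotactically legal
/vervp/ — violates constraint (a): syllable 1 coda /rvp/ has 3 consonants (> 2) → phonotactically illegal
/bsme/ — σ1 onset /bsm/ (1→2→3 rises), coda /∅/ ok → phonotactically legal
/rwewm/ — σ1 onset /rw/ (4→5 rises), coda /wm/ (5→3 falls) ok → phonotactically legal
Phonotactically legal: /no.bsri/, /bsme/, /rwewm/ → 3.

3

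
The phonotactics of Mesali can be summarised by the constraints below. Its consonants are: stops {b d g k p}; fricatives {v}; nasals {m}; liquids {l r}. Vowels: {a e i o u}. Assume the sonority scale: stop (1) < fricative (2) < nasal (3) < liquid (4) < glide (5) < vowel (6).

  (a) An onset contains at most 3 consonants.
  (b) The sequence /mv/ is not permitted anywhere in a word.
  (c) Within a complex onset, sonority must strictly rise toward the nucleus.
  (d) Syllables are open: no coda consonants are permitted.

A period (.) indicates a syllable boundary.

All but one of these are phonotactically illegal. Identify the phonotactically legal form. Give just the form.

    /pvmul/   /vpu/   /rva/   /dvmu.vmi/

/dvmu.vmi/

/pvmul/ — violates constraint (d): syllable 1 coda /l/ has 1 consonant (> 0) → phonotactically illegal
/vpu/ — violates constraint (c): syllable 1 onset /vp/: /v/ (fricative, 2) → /p/ (stop, 1) does not rise → phonotactically illegal
/rva/ — violates constraint (c): syllable 1 onset /rv/: /r/ (liquid, 4) → /v/ (fricative, 2) does not rise → phonotactically illegal
/dvmu.vmi/ — σ1 onset /dvm/ (1→2→3 rises), coda /∅/ ok; σ2 onset /vm/ (2→3 rises), coda /∅/ ok → phonotactically legal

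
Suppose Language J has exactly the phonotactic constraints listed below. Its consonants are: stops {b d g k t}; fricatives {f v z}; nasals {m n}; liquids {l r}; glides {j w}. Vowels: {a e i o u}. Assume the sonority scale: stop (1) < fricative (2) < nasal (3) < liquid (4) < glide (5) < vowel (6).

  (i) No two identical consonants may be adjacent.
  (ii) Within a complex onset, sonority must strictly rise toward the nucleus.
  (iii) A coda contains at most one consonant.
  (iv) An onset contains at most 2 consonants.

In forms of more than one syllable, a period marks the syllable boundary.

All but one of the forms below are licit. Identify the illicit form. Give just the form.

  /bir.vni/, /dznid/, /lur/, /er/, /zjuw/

/bir.vni/ — σ1 onset /b/, coda /r/ ok; σ2 onset /vn/ (2→3 rises), coda /∅/ ok → licit
/dznid/ — violates constraint (iv): syllable 1 onset /dzn/ has 3 consonants (> 2) → illicit
/lur/ — σ1 onset /l/, coda /r/ ok → licit
/er/ — σ1 onset /∅/, coda /r/ ok → licit
/zjuw/ — σ1 onset /zj/ (2→5 rises), coda /w/ ok → licit

/dznid/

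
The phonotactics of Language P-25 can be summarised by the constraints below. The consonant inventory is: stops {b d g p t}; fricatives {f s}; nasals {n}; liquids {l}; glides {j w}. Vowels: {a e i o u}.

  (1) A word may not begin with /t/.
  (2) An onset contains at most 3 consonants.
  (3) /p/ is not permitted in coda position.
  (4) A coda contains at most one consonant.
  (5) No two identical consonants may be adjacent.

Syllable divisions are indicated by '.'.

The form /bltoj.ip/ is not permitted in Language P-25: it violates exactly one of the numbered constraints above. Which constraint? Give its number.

3

/bltoj.ip/: syllable 2 coda contains /p/.
This is a violation of constraint 3: "/p/ is not permitted in coda position."
The remaining constraints (1, 2, 4, 5) are satisfied.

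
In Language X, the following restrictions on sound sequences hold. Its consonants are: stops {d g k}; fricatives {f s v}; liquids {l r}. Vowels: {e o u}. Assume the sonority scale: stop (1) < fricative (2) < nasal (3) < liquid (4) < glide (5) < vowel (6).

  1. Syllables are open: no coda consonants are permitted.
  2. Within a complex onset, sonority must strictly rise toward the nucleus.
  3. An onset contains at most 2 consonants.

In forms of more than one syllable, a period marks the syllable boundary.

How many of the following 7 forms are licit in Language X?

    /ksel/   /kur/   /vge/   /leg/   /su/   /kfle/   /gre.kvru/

1

/ksel/ — violates constraint 1: syllable 1 coda /l/ has 1 consonant (> 0) → illicit
/kur/ — violates constraint 1: syllable 1 coda /r/ has 1 consonant (> 0) → illicit
/vge/ — violates constraint 2: syllable 1 onset /vg/: /v/ (fricative, 2) → /g/ (stop, 1) does not rise → illicit
/leg/ — violates constraint 1: syllable 1 coda /g/ has 1 consonant (> 0) → illicit
/su/ — σ1 onset /s/, coda /∅/ ok → licit
/kfle/ — violates constraint 3: syllable 1 onset /kfl/ has 3 consonants (> 2) → illicit
/gre.kvru/ — violates constraint 3: syllable 2 onset /kvr/ has 3 consonants (> 2) → illicit
Licit: /su/ → 1.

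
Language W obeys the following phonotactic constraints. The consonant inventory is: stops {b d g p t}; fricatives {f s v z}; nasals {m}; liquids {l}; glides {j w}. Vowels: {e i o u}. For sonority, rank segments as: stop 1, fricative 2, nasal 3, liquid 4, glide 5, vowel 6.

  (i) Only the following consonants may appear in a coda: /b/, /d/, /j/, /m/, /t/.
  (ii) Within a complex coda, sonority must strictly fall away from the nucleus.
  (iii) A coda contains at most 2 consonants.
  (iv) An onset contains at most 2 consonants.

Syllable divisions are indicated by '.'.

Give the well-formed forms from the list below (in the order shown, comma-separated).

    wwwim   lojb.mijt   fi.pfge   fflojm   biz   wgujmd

wwwim — violates constraint (iv): syllable 1 onset /www/ has 3 consonants (> 2) → ill-formed
lojb.mijt — σ1 onset /l/, coda /jb/ (5→1 falls) ok; σ2 onset /m/, coda /jt/ (5→1 falls) ok → well-formed
fi.pfge — violates constraint (iv): syllable 2 onset /pfg/ has 3 consonants (> 2) → ill-formed
fflojm — violates constraint (iv): syllable 1 onset /ffl/ has 3 consonants (> 2) → ill-formed
biz — violates constraint (i): syllable 1 coda contains /z/, which is not a licensed coda consonant → ill-formed
wgujmd — violates constraint (iii): syllable 1 coda /jmd/ has 3 consonants (> 2) → ill-formed

lojb.mijt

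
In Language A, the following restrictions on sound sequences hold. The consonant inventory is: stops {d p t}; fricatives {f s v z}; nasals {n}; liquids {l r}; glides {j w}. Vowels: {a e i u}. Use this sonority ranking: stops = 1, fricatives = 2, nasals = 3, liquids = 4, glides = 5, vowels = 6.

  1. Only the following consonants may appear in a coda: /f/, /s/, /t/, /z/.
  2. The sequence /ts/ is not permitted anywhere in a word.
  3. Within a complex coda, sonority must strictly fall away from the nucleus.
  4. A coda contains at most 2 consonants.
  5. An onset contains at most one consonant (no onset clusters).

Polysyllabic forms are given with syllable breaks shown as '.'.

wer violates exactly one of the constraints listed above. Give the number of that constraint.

1

wer: syllable 1 coda contains /r/, which is not a licensed coda consonant.
This is a violation of constraint 1: "Only the following consonants may appear in a coda: /f/, /s/, /t/, /z/."
The remaining constraints (2, 3, 4, 5) are satisfied.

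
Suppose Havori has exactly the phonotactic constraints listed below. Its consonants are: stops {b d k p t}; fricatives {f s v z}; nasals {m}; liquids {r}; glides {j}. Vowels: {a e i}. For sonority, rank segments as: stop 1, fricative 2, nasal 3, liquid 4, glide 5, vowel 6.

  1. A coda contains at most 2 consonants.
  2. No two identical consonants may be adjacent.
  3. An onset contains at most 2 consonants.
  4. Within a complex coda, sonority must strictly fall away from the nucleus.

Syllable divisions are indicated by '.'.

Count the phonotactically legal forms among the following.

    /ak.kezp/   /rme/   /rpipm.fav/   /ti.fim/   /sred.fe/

3

/ak.kezp/ — violates constraint 2: adjacent identical consonants /kk/ → phonotactically illegal
/rme/ — σ1 onset /rm/ (2C), coda /∅/ ok → phonotactically legal
/rpipm.fav/ — violates constraint 4: syllable 1 coda /pm/: /p/ (stop, 1) → /m/ (nasal, 3) does not fall → phonotactically illegal
/ti.fim/ — σ1 onset /t/, coda /∅/ ok; σ2 onset /f/, coda /m/ ok → phonotactically legal
/sred.fe/ — σ1 onset /sr/ (2C), coda /d/ ok; σ2 onset /f/, coda /∅/ ok → phonotactically legal
Phonotactically legal: /rme/, /ti.fim/, /sred.fe/ → 3.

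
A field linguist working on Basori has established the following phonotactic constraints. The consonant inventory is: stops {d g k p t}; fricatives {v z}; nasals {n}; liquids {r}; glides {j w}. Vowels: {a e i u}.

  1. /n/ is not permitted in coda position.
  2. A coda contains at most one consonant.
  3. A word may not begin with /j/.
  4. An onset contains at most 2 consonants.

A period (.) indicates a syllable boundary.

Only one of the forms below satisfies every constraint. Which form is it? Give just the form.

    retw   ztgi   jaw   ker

retw — violates constraint 2: syllable 1 coda /tw/ has 2 consonants (> 1) → not permitted
ztgi — violates constraint 4: syllable 1 onset /ztg/ has 3 consonants (> 2) → not permitted
jaw — violates constraint 3: word begins with /j/ → not permitted
ker — σ1 onset /k/, coda /r/ ok → permitted

ker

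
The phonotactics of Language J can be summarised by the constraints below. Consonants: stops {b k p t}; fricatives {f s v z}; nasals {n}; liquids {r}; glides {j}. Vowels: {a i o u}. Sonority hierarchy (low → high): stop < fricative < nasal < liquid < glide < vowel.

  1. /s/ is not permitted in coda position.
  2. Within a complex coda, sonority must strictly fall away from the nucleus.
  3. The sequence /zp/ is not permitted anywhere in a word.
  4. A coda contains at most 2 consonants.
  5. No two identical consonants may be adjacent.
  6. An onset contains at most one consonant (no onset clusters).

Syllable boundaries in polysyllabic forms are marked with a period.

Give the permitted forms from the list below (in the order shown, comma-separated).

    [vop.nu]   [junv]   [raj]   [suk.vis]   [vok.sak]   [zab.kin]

[vop.nu] — σ1 onset /v/, coda /p/ ok; σ2 onset /n/, coda /∅/ ok → permitted
[junv] — σ1 onset /j/, coda /nv/ (3→2 falls) ok → permitted
[raj] — σ1 onset /r/, coda /j/ ok → permitted
[suk.vis] — violates constraint 1: syllable 2 coda contains /s/ → not permitted
[vok.sak] — σ1 onset /v/, coda /k/ ok; σ2 onset /s/, coda /k/ ok → permitted
[zab.kin] — σ1 onset /z/, coda /b/ ok; σ2 onset /k/, coda /n/ ok → permitted

[vop.nu], [junv], [raj], [vok.sak], [zab.kin]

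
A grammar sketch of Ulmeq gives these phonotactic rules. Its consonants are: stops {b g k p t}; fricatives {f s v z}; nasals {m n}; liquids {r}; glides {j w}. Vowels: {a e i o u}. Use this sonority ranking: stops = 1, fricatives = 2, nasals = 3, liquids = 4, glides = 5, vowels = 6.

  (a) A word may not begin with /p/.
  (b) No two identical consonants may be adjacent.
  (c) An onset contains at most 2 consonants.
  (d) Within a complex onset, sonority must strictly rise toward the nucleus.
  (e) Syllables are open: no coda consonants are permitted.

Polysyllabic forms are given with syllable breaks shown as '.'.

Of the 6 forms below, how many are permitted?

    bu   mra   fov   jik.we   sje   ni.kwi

bu — σ1 onset /b/, coda /∅/ ok → permitted
mra — σ1 onset /mr/ (3→4 rises), coda /∅/ ok → permitted
fov — violates constraint (e): syllable 1 coda /v/ has 1 consonant (> 0) → not permitted
jik.we — violates constraint (e): syllable 1 coda /k/ has 1 consonant (> 0) → not permitted
sje — σ1 onset /sj/ (2→5 rises), coda /∅/ ok → permitted
ni.kwi — σ1 onset /n/, coda /∅/ ok; σ2 onset /kw/ (1→5 rises), coda /∅/ ok → permitted
Permitted: bu, mra, sje, ni.kwi → 4.

4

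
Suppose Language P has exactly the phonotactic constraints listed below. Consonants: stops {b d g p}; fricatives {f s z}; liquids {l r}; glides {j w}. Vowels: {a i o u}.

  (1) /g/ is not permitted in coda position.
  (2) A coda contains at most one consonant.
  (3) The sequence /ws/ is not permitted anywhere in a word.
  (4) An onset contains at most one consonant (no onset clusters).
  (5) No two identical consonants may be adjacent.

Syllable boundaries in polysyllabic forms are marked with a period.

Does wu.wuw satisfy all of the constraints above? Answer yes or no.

wu.wuw — σ1 onset /w/, coda /∅/ ok; σ2 onset /w/, coda /w/ ok → permitted

yes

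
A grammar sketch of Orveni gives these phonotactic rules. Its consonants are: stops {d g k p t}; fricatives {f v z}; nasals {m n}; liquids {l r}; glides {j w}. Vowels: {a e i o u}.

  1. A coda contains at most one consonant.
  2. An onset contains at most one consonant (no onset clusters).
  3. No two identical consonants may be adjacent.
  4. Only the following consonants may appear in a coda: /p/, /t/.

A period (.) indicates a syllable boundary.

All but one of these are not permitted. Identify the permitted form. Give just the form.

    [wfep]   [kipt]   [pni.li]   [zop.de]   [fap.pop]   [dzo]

[wfep] — violates constraint 2: syllable 1 onset /wf/ has 2 consonants (> 1) → not permitted
[kipt] — violates constraint 1: syllable 1 coda /pt/ has 2 consonants (> 1) → not permitted
[pni.li] — violates constraint 2: syllable 1 onset /pn/ has 2 consonants (> 1) → not permitted
[zop.de] — σ1 onset /z/, coda /p/ ok; σ2 onset /d/, coda /∅/ ok → permitted
[fap.pop] — violates constraint 3: adjacent identical consonants /pp/ → not permitted
[dzo] — violates constraint 2: syllable 1 onset /dz/ has 2 consonants (> 1) → not permitted

[zop.de]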